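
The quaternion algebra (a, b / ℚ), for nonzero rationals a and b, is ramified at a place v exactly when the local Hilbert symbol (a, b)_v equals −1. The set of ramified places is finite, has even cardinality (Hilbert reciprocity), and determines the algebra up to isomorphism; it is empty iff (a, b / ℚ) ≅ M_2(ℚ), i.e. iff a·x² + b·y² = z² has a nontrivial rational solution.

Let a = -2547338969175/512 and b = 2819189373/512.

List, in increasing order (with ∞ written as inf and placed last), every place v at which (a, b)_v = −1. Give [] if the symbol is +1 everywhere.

Mod squares: a ≡ -1326, b ≡ 2348346. Check v ∈ {∞, 2, 3, 5, 7, 11, 13, 17, 23}.
v=∞: -1326 < 0 and 2348346 > 0  ⇒  (a,b)_∞ = +1.
v=3: a=3^1·(≡2), b=3^1·(≡1) mod 3; (2|3)=-1, (1|3)=+1; (−1)^{1·1·1}·(-1)^1·(+1)^1 = +1.
v=11: a=11^2·(≡1), b=11^1·(≡5) mod 11; (1|11)=+1, (5|11)=+1; (−1)^{2·1·5}·(+1)^1·(+1)^2 = +1.
v=17: a=17^1·(≡3), b=17^1·(≡13) mod 17; (3|17)=-1, (13|17)=+1; (−1)^{1·1·8}·(-1)^1·(+1)^1 = -1.
v=7: a=7^4·(≡1), b=7^5·(≡5) mod 7; (1|7)=+1, (5|7)=-1; (−1)^{4·5·3}·(+1)^5·(-1)^4 = +1.
v=2: v_2(a)=-9, v_2(b)=-9; units ≡ 1, 5 (mod 8); ε·ε+αω+βω = 0·0+-9·1+-9·0 ≡ 1  ⇒  (a,b)_2 = -1.
v=13: a=13^1·(≡8), b=13^1·(≡5) mod 13; (8|13)=-1, (5|13)=-1; (−1)^{1·1·6}·(-1)^1·(-1)^1 = +1.
v=23: a=23^2·(≡3), b=23^1·(≡21) mod 23; (3|23)=+1, (21|23)=-1; (−1)^{2·1·11}·(+1)^1·(-1)^2 = +1.
v=5: a=5^2·(≡4), b=5^0·(≡4) mod 5; (4|5)=+1, (4|5)=+1; (−1)^{2·0·2}·(+1)^0·(+1)^2 = +1.
(-1326, 2348346 / ℚ) ramifies at {2, 17}: a division algebra.

[2, 17]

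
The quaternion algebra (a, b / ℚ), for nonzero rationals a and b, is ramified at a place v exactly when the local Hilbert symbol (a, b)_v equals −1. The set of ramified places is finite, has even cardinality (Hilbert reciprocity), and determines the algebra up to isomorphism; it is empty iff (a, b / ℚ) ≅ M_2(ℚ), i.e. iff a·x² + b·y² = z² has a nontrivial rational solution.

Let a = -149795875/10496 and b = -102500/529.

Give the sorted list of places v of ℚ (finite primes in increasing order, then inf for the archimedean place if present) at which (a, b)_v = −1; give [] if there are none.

(a, b) ≡ (-255635, -41) mod (ℚ^×)²; places V = {2, 5, 23, 29, 31, 41, 43, ∞}.
(a,b)_23: α=0, u≡14; β=-2, v≡11 (mod 23); (14|23)=-1, (11|23)=-1; sign (−1)^0·-1^-2·-1^0 = +1.
(a,b)_31: α=2, u≡22; β=0, v≡24 (mod 31); (22|31)=-1, (24|31)=-1; sign (−1)^0·-1^0·-1^2 = +1.
(a,b)_41: α=-1, u≡29; β=1, v≡10 (mod 41); (29|41)=-1, (10|41)=+1; sign (−1)^0·-1^1·+1^-1 = -1.
(a,b)_5: α=3, u≡3; β=4, v≡4 (mod 5); (3|5)=-1, (4|5)=+1; sign (−1)^0·-1^4·+1^3 = +1.
(a,b)_43: α=1, u≡5; β=0, v≡34 (mod 43); (5|43)=-1, (34|43)=-1; sign (−1)^0·-1^0·-1^1 = -1.
(a,b)_∞: sgn(-255635)=−, sgn(-41)=−, so -1.
(a,b)_2: α=-8, β=2; u≡5, v≡7 (mod 8); ε(u)ε(v)=0·1, αω(v)=-8·0, βω(u)=2·1; sum ≡ 0  ⇒  +1.
(a,b)_29: α=1, u≡20; β=0, v≡27 (mod 29); (20|29)=+1, (27|29)=-1; sign (−1)^0·+1^0·-1^1 = -1.
|Ram(-255635, -41)| = 4, even; anisotropic at {29, 41, 43, ∞}.

[29, 41, 43, inf]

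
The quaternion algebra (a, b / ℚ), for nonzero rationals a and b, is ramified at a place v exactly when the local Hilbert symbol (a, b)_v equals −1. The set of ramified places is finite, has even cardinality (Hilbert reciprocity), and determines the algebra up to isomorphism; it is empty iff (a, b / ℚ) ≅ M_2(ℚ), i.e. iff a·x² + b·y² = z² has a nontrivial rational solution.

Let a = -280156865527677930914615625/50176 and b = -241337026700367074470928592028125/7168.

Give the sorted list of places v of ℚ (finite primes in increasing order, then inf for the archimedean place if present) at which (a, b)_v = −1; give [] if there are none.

[19, 29, 43, inf]

(a, b) ≡ (-211265, -83367492915) mod (ℚ^×)²; places V = {2, 3, 5, 7, 11, 19, 23, 29, 31, 43, 47, ∞}.
(a,b)_29: α=3, u≡6; β=3, v≡14 (mod 29); (6|29)=+1, (14|29)=-1; sign (−1)^0·+1^3·-1^3 = -1.
(a,b)_23: α=2, u≡3; β=3, v≡7 (mod 23); (3|23)=+1, (7|23)=-1; sign (−1)^0·+1^3·-1^2 = +1.
(a,b)_3: α=10, u≡1; β=11, v≡2 (mod 3); (1|3)=+1, (2|3)=-1; sign (−1)^0·+1^11·-1^10 = +1.
(a,b)_31: α=1, u≡20; β=1, v≡12 (mod 31); (20|31)=+1, (12|31)=-1; sign (−1)^1·+1^1·-1^1 = +1.
(a,b)_2: α=-10, β=-10; u≡7, v≡5 (mod 8); ε(u)ε(v)=1·0, αω(v)=-10·1, βω(u)=-10·0; sum ≡ 0  ⇒  +1.
(a,b)_19: α=2, u≡14; β=3, v≡5 (mod 19); (14|19)=-1, (5|19)=+1; sign (−1)^0·-1^3·+1^2 = -1.
(a,b)_∞: sgn(-211265)=−, sgn(-83367492915)=−, so -1.
(a,b)_47: α=1, u≡25; β=1, v≡20 (mod 47); (25|47)=+1, (20|47)=-1; sign (−1)^1·+1^1·-1^1 = +1.
(a,b)_43: α=2, u≡33; β=5, v≡1 (mod 43); (33|43)=-1, (1|43)=+1; sign (−1)^0·-1^5·+1^2 = -1.
(a,b)_11: α=2, u≡4; β=0, v≡10 (mod 11); (4|11)=+1, (10|11)=-1; sign (−1)^0·+1^0·-1^2 = +1.
(a,b)_5: α=5, u≡3; β=5, v≡2 (mod 5); (3|5)=-1, (2|5)=-1; sign (−1)^0·-1^5·-1^5 = +1.
(a,b)_7: α=-2, u≡4; β=-1, v≡4 (mod 7); (4|7)=+1, (4|7)=+1; sign (−1)^0·+1^-1·+1^-2 = +1.
(-211265, -83367492915 / ℚ) ramifies at {19, 29, 43, ∞}: a division algebra.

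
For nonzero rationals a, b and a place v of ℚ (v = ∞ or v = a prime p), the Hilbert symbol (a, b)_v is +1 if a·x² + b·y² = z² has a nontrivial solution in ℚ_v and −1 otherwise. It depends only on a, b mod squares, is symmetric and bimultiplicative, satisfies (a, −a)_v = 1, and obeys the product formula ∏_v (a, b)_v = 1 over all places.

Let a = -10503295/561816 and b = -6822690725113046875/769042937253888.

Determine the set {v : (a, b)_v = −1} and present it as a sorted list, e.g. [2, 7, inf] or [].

(a, b) ≡ (-330, -3795) mod (ℚ^×)²; places V = {2, 3, 5, 7, 11, 13, 17, 19, 23, 29, ∞}.
(a,b)_17: α=-2, u≡6; β=-4, v≡1 (mod 17); (6|17)=-1, (1|17)=+1; sign (−1)^0·-1^-4·+1^-2 = +1.
(a,b)_29: α=0, u≡17; β=-2, v≡7 (mod 29); (17|29)=-1, (7|29)=+1; sign (−1)^0·-1^-2·+1^0 = +1.
(a,b)_∞: sgn(-330)=−, sgn(-3795)=−, so -1.
(a,b)_23: α=2, u≡15; β=3, v≡21 (mod 23); (15|23)=-1, (21|23)=-1; sign (−1)^0·-1^3·-1^2 = -1.
(a,b)_13: α=0, u≡2; β=2, v≡1 (mod 13); (2|13)=-1, (1|13)=+1; sign (−1)^0·-1^2·+1^0 = +1.
(a,b)_11: α=1, u≡5; β=-1, v≡2 (mod 11); (5|11)=+1, (2|11)=-1; sign (−1)^1·+1^-1·-1^1 = +1.
(a,b)_19: α=2, u≡14; β=2, v≡17 (mod 19); (14|19)=-1, (17|19)=+1; sign (−1)^0·-1^2·+1^2 = +1.
(a,b)_2: α=-3, β=-12; u≡3, v≡5 (mod 8); ε(u)ε(v)=1·0, αω(v)=-3·1, βω(u)=-12·1; sum ≡ 1  ⇒  -1.
(a,b)_3: α=-5, u≡1; β=-5, v≡1 (mod 3); (1|3)=+1, (1|3)=+1; sign (−1)^1·+1^-5·+1^-5 = -1.
(a,b)_5: α=1, u≡1; β=7, v≡1 (mod 5); (1|5)=+1, (1|5)=+1; sign (−1)^0·+1^7·+1^1 = +1.
(a,b)_7: α=0, u≡3; β=6, v≡5 (mod 7); (3|7)=-1, (5|7)=-1; sign (−1)^0·-1^6·-1^0 = +1.
Ram(-330, -3795) = {2, 3, 23, ∞}; no ℚ_2-point on the conic.

[2, 3, 23, inf]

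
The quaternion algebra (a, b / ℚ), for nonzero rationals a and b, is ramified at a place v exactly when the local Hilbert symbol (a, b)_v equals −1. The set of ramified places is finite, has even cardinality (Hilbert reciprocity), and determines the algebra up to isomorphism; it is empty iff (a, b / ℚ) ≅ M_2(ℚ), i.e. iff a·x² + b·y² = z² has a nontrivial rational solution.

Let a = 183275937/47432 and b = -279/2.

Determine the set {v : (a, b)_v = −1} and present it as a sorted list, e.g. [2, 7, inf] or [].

[23, 31]

(a, b) ≡ (1426, -62) mod (ℚ^×)²; places V = {2, 3, 7, 11, 13, 23, 31, ∞}.
(a,b)_23: α=1, u≡9; β=0, v≡10 (mod 23); (9|23)=+1, (10|23)=-1; sign (−1)^0·+1^0·-1^1 = -1.
(a,b)_2: α=-3, β=-1; u≡1, v≡1 (mod 8); ε(u)ε(v)=0·0, αω(v)=-3·0, βω(u)=-1·0; sum ≡ 0  ⇒  +1.
(a,b)_∞: sgn(1426)=+, sgn(-62)=−, so +1.
(a,b)_3: α=2, u≡1; β=2, v≡1 (mod 3); (1|3)=+1, (1|3)=+1; sign (−1)^0·+1^2·+1^2 = +1.
(a,b)_31: α=1, u≡12; β=1, v≡11 (mod 31); (12|31)=-1, (11|31)=-1; sign (−1)^1·-1^1·-1^1 = -1.
(a,b)_7: α=-2, u≡6; β=0, v≡4 (mod 7); (6|7)=-1, (4|7)=+1; sign (−1)^0·-1^0·+1^-2 = +1.
(a,b)_11: α=-2, u≡6; β=0, v≡9 (mod 11); (6|11)=-1, (9|11)=+1; sign (−1)^0·-1^0·+1^-2 = +1.
(a,b)_13: α=4, u≡1; β=0, v≡10 (mod 13); (1|13)=+1, (10|13)=+1; sign (−1)^0·+1^0·+1^4 = +1.
(1426, -62 / ℚ) ramifies at {23, 31}: a division algebra.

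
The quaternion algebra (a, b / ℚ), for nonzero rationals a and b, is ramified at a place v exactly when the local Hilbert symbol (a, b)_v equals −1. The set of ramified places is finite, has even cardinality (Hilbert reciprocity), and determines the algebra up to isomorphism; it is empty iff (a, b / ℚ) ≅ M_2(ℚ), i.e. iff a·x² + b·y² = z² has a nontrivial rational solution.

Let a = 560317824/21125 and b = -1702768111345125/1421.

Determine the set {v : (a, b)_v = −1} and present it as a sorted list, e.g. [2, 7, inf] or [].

[2, 29]

(a, b) ≡ (1870, -145) mod (ℚ^×)²; places V = {2, 3, 5, 7, 11, 13, 17, 29, 43, ∞}.
(a,b)_2: α=7, β=0; u≡7, v≡7 (mod 8); ε(u)ε(v)=1·1, αω(v)=7·0, βω(u)=0·0; sum ≡ 1  ⇒  -1.
(a,b)_5: α=-3, u≡1; β=3, v≡4 (mod 5); (1|5)=+1, (4|5)=+1; sign (−1)^0·+1^3·+1^-3 = +1.
(a,b)_3: α=4, u≡1; β=6, v≡2 (mod 3); (1|3)=+1, (2|3)=-1; sign (−1)^0·+1^6·-1^4 = +1.
(a,b)_7: α=0, u≡4; β=-2, v≡1 (mod 7); (4|7)=+1, (1|7)=+1; sign (−1)^0·+1^-2·+1^0 = +1.
(a,b)_17: α=3, u≡15; β=4, v≡4 (mod 17); (15|17)=+1, (4|17)=+1; sign (−1)^0·+1^4·+1^3 = +1.
(a,b)_∞: sgn(1870)=+, sgn(-145)=−, so +1.
(a,b)_13: α=-2, u≡5; β=0, v≡5 (mod 13); (5|13)=-1, (5|13)=-1; sign (−1)^0·-1^0·-1^-2 = +1.
(a,b)_29: α=0, u≡14; β=-1, v≡5 (mod 29); (14|29)=-1, (5|29)=+1; sign (−1)^0·-1^-1·+1^0 = -1.
(a,b)_43: α=0, u≡11; β=2, v≡7 (mod 43); (11|43)=+1, (7|43)=-1; sign (−1)^0·+1^2·-1^0 = +1.
(a,b)_11: α=1, u≡4; β=2, v≡1 (mod 11); (4|11)=+1, (1|11)=+1; sign (−1)^0·+1^2·+1^1 = +1.
Ram(1870, -145) = {2, 29}; no ℚ_2-point on the conic.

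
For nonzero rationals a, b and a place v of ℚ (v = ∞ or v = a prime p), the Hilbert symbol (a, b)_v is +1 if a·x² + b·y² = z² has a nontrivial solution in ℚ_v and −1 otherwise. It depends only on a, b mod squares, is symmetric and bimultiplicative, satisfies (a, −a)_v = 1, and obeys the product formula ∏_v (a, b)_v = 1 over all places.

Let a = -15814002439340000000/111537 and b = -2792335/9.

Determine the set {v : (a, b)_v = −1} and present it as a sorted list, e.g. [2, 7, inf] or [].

[5, inf]

Mod squares: a ≡ -595, b ≡ -7735. Check v ∈ {∞, 2, 3, 5, 7, 13, 17, 19}.
v=3: a=3^-8·(≡2), b=3^-2·(≡2) mod 3; (2|3)=-1, (2|3)=-1; (−1)^{-8·-2·1}·(-1)^-2·(-1)^-8 = +1.
v=∞: -595 < 0 and -7735 < 0  ⇒  (a,b)_∞ = -1.
v=19: a=19^6·(≡18), b=19^2·(≡4) mod 19; (18|19)=-1, (4|19)=+1; (−1)^{6·2·9}·(-1)^2·(+1)^6 = +1.
v=13: a=13^0·(≡9), b=13^1·(≡12) mod 13; (9|13)=+1, (12|13)=+1; (−1)^{0·1·6}·(+1)^1·(+1)^0 = +1.
v=5: a=5^7·(≡4), b=5^1·(≡2) mod 5; (4|5)=+1, (2|5)=-1; (−1)^{7·1·2}·(+1)^1·(-1)^7 = -1.
v=7: a=7^5·(≡6), b=7^1·(≡2) mod 7; (6|7)=-1, (2|7)=+1; (−1)^{5·1·3}·(-1)^1·(+1)^5 = +1.
v=17: a=17^-1·(≡2), b=17^1·(≡15) mod 17; (2|17)=+1, (15|17)=+1; (−1)^{-1·1·8}·(+1)^1·(+1)^-1 = +1.
v=2: v_2(a)=8, v_2(b)=0; units ≡ 5, 1 (mod 8); ε·ε+αω+βω = 0·0+8·0+0·1 ≡ 0  ⇒  (a,b)_2 = +1.
(-595, -7735 / ℚ) ramifies at {5, ∞}: a division algebra.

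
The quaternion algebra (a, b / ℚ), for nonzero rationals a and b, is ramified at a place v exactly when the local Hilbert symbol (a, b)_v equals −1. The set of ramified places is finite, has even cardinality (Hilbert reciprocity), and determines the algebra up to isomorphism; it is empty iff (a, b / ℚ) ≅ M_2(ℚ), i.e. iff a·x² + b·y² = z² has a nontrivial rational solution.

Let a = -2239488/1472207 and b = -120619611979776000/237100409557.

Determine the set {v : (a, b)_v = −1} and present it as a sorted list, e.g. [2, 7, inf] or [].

[2, 3, 11, inf]

(a, b) ≡ (-69, -345345) mod (ℚ^×)²; places V = {2, 3, 5, 7, 11, 13, 17, 23, ∞}.
(a,b)_7: α=0, u≡4; β=1, v≡2 (mod 7); (4|7)=+1, (2|7)=+1; sign (−1)^0·+1^1·+1^0 = +1.
(a,b)_5: α=0, u≡1; β=3, v≡1 (mod 5); (1|5)=+1, (1|5)=+1; sign (−1)^0·+1^3·+1^0 = +1.
(a,b)_17: α=0, u≡1; β=2, v≡6 (mod 17); (1|17)=+1, (6|17)=-1; sign (−1)^0·+1^2·-1^0 = +1.
(a,b)_3: α=7, u≡1; β=7, v≡1 (mod 3); (1|3)=+1, (1|3)=+1; sign (−1)^1·+1^7·+1^7 = -1.
(a,b)_∞: sgn(-69)=−, sgn(-345345)=−, so -1.
(a,b)_2: α=10, β=24; u≡3, v≡7 (mod 8); ε(u)ε(v)=1·1, αω(v)=10·0, βω(u)=24·1; sum ≡ 1  ⇒  -1.
(a,b)_11: α=-2, u≡2; β=-7, v≡8 (mod 11); (2|11)=-1, (8|11)=-1; sign (−1)^0·-1^-7·-1^-2 = -1.
(a,b)_13: α=0, u≡1; β=1, v≡5 (mod 13); (1|13)=+1, (5|13)=-1; sign (−1)^0·+1^1·-1^0 = +1.
(a,b)_23: α=-3, u≡19; β=-3, v≡4 (mod 23); (19|23)=-1, (4|23)=+1; sign (−1)^1·-1^-3·+1^-3 = +1.
(-69, -345345 / ℚ) ramifies at {2, 3, 11, ∞}: a division algebra.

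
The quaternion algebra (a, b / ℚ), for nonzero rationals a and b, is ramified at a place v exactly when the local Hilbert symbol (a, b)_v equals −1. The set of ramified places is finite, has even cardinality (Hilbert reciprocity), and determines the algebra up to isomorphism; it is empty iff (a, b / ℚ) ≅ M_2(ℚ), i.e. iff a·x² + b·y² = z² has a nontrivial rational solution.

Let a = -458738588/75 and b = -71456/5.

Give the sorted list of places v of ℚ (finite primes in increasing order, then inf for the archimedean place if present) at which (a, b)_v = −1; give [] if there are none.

Mod squares: a ≡ -69, b ≡ -22330. Check v ∈ {∞, 2, 3, 5, 7, 11, 23, 29}.
v=23: a=23^1·(≡5), b=23^0·(≡1) mod 23; (5|23)=-1, (1|23)=+1; (−1)^{1·0·11}·(-1)^0·(+1)^1 = +1.
v=5: a=5^-2·(≡4), b=5^-1·(≡4) mod 5; (4|5)=+1, (4|5)=+1; (−1)^{-2·-1·2}·(+1)^-1·(+1)^-2 = +1.
v=29: a=29^2·(≡3), b=29^1·(≡6) mod 29; (3|29)=-1, (6|29)=+1; (−1)^{2·1·14}·(-1)^1·(+1)^2 = -1.
v=∞: -69 < 0 and -22330 < 0  ⇒  (a,b)_∞ = -1.
v=3: a=3^-1·(≡1), b=3^0·(≡2) mod 3; (1|3)=+1, (2|3)=-1; (−1)^{-1·0·1}·(+1)^0·(-1)^-1 = -1.
v=2: v_2(a)=2, v_2(b)=5; units ≡ 3, 3 (mod 8); ε·ε+αω+βω = 1·1+2·1+5·1 ≡ 0  ⇒  (a,b)_2 = +1.
v=7: a=7^2·(≡1), b=7^1·(≡1) mod 7; (1|7)=+1, (1|7)=+1; (−1)^{2·1·3}·(+1)^1·(+1)^2 = +1.
v=11: a=11^2·(≡6), b=11^1·(≡1) mod 11; (6|11)=-1, (1|11)=+1; (−1)^{2·1·5}·(-1)^1·(+1)^2 = -1.
Ram(-69, -22330) = {3, 11, 29, ∞}; no ℚ_3-point on the conic.

[3, 11, 29, inf]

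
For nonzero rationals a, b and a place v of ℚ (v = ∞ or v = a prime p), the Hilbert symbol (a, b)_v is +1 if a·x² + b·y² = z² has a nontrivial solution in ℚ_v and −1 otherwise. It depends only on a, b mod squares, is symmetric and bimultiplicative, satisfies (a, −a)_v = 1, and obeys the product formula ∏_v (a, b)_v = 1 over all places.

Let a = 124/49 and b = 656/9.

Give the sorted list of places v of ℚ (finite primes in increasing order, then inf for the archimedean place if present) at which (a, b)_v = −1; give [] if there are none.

[]

(a, b) ≡ (31, 41) mod (ℚ^×)²; places V = {2, 3, 7, 31, 41, ∞}.
(a,b)_∞: sgn(31)=+, sgn(41)=+, so +1.
(a,b)_3: α=0, u≡1; β=-2, v≡2 (mod 3); (1|3)=+1, (2|3)=-1; sign (−1)^0·+1^-2·-1^0 = +1.
(a,b)_31: α=1, u≡14; β=0, v≡4 (mod 31); (14|31)=+1, (4|31)=+1; sign (−1)^0·+1^0·+1^1 = +1.
(a,b)_41: α=0, u≡36; β=1, v≡20 (mod 41); (36|41)=+1, (20|41)=+1; sign (−1)^0·+1^1·+1^0 = +1.
(a,b)_2: α=2, β=4; u≡7, v≡1 (mod 8); ε(u)ε(v)=1·0, αω(v)=2·0, βω(u)=4·0; sum ≡ 0  ⇒  +1.
(a,b)_7: α=-2, u≡5; β=0, v≡6 (mod 7); (5|7)=-1, (6|7)=-1; sign (−1)^0·-1^0·-1^-2 = +1.
Every local symbol is +1, so the conic 31·x² + 41·y² = z² has ℚ_v-points for all v and hence a ℚ-point; (a, b / ℚ) ≅ M_2(ℚ).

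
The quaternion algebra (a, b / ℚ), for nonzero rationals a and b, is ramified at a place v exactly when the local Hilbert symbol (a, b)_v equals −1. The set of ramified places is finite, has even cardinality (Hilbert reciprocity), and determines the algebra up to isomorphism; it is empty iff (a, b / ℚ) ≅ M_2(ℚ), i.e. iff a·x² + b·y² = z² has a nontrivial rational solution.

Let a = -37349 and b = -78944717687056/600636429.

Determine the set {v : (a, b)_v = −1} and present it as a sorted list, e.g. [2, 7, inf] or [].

Mod squares: a ≡ -221, b ≡ -29. Check v ∈ {∞, 2, 3, 13, 17, 19, 23, 29, 37, 41}.
v=41: a=41^0·(≡2), b=41^-2·(≡17) mod 41; (2|41)=+1, (17|41)=-1; (−1)^{0·-2·20}·(+1)^-2·(-1)^0 = +1.
v=∞: -221 < 0 and -29 < 0  ⇒  (a,b)_∞ = -1.
v=23: a=23^0·(≡3), b=23^4·(≡7) mod 23; (3|23)=+1, (7|23)=-1; (−1)^{0·4·11}·(+1)^4·(-1)^0 = +1.
v=19: a=19^0·(≡5), b=19^2·(≡1) mod 19; (5|19)=+1, (1|19)=+1; (−1)^{0·2·9}·(+1)^2·(+1)^0 = +1.
v=2: v_2(a)=0, v_2(b)=4; units ≡ 3, 3 (mod 8); ε·ε+αω+βω = 1·1+0·1+4·1 ≡ 1  ⇒  (a,b)_2 = -1.
v=3: a=3^0·(≡1), b=3^-2·(≡1) mod 3; (1|3)=+1, (1|3)=+1; (−1)^{0·-2·1}·(+1)^-2·(+1)^0 = +1.
v=29: a=29^0·(≡3), b=29^-1·(≡20) mod 29; (3|29)=-1, (20|29)=+1; (−1)^{0·-1·14}·(-1)^-1·(+1)^0 = -1.
v=37: a=37^0·(≡21), b=37^-2·(≡8) mod 37; (21|37)=+1, (8|37)=-1; (−1)^{0·-2·18}·(+1)^-2·(-1)^0 = +1.
v=17: a=17^1·(≡13), b=17^2·(≡14) mod 17; (13|17)=+1, (14|17)=-1; (−1)^{1·2·8}·(+1)^2·(-1)^1 = -1.
v=13: a=13^3·(≡9), b=13^2·(≡1) mod 13; (9|13)=+1, (1|13)=+1; (−1)^{3·2·6}·(+1)^2·(+1)^3 = +1.
Ram(-221, -29) = {2, 17, 29, ∞}; no ℚ_2-point on the conic.

[2, 17, 29, inf]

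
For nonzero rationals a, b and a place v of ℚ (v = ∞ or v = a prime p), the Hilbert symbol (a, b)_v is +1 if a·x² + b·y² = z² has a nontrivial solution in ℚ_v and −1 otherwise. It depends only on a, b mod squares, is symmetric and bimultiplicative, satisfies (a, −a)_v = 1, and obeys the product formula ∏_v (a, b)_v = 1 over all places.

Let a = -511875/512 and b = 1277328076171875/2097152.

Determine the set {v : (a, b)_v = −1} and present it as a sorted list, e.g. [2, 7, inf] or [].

Mod squares: a ≡ -182, b ≡ 390. Check v ∈ {∞, 2, 3, 5, 7, 13}.
v=∞: -182 < 0 and 390 > 0  ⇒  (a,b)_∞ = +1.
v=2: v_2(a)=-9, v_2(b)=-21; units ≡ 5, 3 (mod 8); ε·ε+αω+βω = 0·1+-9·1+-21·1 ≡ 0  ⇒  (a,b)_2 = +1.
v=7: a=7^1·(≡4), b=7^2·(≡6) mod 7; (4|7)=+1, (6|7)=-1; (−1)^{1·2·3}·(+1)^2·(-1)^1 = -1.
v=13: a=13^1·(≡3), b=13^3·(≡1) mod 13; (3|13)=+1, (1|13)=+1; (−1)^{1·3·6}·(+1)^3·(+1)^1 = +1.
v=5: a=5^4·(≡3), b=5^11·(≡2) mod 5; (3|5)=-1, (2|5)=-1; (−1)^{4·11·2}·(-1)^11·(-1)^4 = -1.
v=3: a=3^2·(≡1), b=3^5·(≡1) mod 3; (1|3)=+1, (1|3)=+1; (−1)^{2·5·1}·(+1)^5·(+1)^2 = +1.
(-182, 390 / ℚ) ramifies at {5, 7}: a division algebra.

[5, 7]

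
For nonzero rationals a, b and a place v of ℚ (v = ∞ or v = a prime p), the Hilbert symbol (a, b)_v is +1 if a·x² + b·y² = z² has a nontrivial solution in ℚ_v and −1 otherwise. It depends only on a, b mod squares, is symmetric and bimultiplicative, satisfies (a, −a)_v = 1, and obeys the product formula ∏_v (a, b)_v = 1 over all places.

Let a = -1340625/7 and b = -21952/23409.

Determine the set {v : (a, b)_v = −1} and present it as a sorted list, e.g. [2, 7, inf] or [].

(a, b) ≡ (-15015, -7) mod (ℚ^×)²; places V = {2, 3, 5, 7, 11, 13, 17, ∞}.
(a,b)_3: α=1, u≡2; β=-4, v≡2 (mod 3); (2|3)=-1, (2|3)=-1; sign (−1)^0·-1^-4·-1^1 = -1.
(a,b)_2: α=0, β=6; u≡1, v≡1 (mod 8); ε(u)ε(v)=0·0, αω(v)=0·0, βω(u)=6·0; sum ≡ 0  ⇒  +1.
(a,b)_17: α=0, u≡9; β=-2, v≡14 (mod 17); (9|17)=+1, (14|17)=-1; sign (−1)^0·+1^-2·-1^0 = +1.
(a,b)_7: α=-1, u≡1; β=3, v≡6 (mod 7); (1|7)=+1, (6|7)=-1; sign (−1)^1·+1^3·-1^-1 = +1.
(a,b)_13: α=1, u≡8; β=0, v≡2 (mod 13); (8|13)=-1, (2|13)=-1; sign (−1)^0·-1^0·-1^1 = -1.
(a,b)_11: α=1, u≡7; β=0, v≡4 (mod 11); (7|11)=-1, (4|11)=+1; sign (−1)^0·-1^0·+1^1 = +1.
(a,b)_∞: sgn(-15015)=−, sgn(-7)=−, so -1.
(a,b)_5: α=5, u≡3; β=0, v≡2 (mod 5); (3|5)=-1, (2|5)=-1; sign (−1)^0·-1^0·-1^5 = -1.
(-15015, -7 / ℚ) ramifies at {3, 5, 13, ∞}: a division algebra.

[3, 5, 13, inf]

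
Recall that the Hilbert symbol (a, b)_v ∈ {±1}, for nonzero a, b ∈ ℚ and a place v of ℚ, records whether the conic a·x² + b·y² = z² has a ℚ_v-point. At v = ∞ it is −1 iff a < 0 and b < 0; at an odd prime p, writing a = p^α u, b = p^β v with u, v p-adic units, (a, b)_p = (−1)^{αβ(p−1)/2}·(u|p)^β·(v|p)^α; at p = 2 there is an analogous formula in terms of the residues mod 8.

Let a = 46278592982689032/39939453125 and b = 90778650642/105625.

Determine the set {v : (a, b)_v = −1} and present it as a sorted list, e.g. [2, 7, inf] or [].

[2, 5, 17, 19]

Mod squares: a ≡ 2154410, b ≡ 430882. Check v ∈ {∞, 2, 3, 5, 7, 11, 13, 17, 19, 23, 29}.
v=17: a=17^5·(≡6), b=17^3·(≡9) mod 17; (6|17)=-1, (9|17)=+1; (−1)^{5·3·8}·(-1)^3·(+1)^5 = -1.
v=2: v_2(a)=3, v_2(b)=1; units ≡ 5, 1 (mod 8); ε·ε+αω+βω = 0·0+3·0+1·1 ≡ 1  ⇒  (a,b)_2 = -1.
v=19: a=19^1·(≡17), b=19^1·(≡1) mod 19; (17|19)=+1, (1|19)=+1; (−1)^{1·1·9}·(+1)^1·(+1)^1 = -1.
v=23: a=23^1·(≡11), b=23^1·(≡9) mod 23; (11|23)=-1, (9|23)=+1; (−1)^{1·1·11}·(-1)^1·(+1)^1 = +1.
v=13: a=13^-2·(≡8), b=13^-2·(≡4) mod 13; (8|13)=-1, (4|13)=+1; (−1)^{-2·-2·6}·(-1)^-2·(+1)^-2 = +1.
v=11: a=11^-2·(≡3), b=11^0·(≡3) mod 11; (3|11)=+1, (3|11)=+1; (−1)^{-2·0·5}·(+1)^0·(+1)^-2 = +1.
v=3: a=3^8·(≡2), b=3^6·(≡1) mod 3; (2|3)=-1, (1|3)=+1; (−1)^{8·6·1}·(-1)^6·(+1)^8 = +1.
v=∞: 2154410 > 0 and 430882 > 0  ⇒  (a,b)_∞ = +1.
v=7: a=7^2·(≡6), b=7^0·(≡4) mod 7; (6|7)=-1, (4|7)=+1; (−1)^{2·0·3}·(-1)^0·(+1)^2 = +1.
v=5: a=5^-9·(≡3), b=5^-4·(≡3) mod 5; (3|5)=-1, (3|5)=-1; (−1)^{-9·-4·2}·(-1)^-4·(-1)^-9 = -1.
v=29: a=29^1·(≡2), b=29^1·(≡15) mod 29; (2|29)=-1, (15|29)=-1; (−1)^{1·1·14}·(-1)^1·(-1)^1 = +1.
(2154410, 430882 / ℚ) ramifies at {2, 5, 17, 19}: a division algebra.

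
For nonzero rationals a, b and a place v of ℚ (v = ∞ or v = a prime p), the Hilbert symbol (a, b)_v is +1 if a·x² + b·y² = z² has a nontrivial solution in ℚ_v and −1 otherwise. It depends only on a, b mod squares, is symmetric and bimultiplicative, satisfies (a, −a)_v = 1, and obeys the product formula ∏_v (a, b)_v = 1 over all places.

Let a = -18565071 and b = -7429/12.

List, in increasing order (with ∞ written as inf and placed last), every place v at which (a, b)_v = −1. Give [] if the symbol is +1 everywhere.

[19, inf]

Mod squares: a ≡ -1311, b ≡ -22287. Check v ∈ {∞, 2, 3, 7, 17, 19, 23}.
v=3: a=3^1·(≡1), b=3^-1·(≡2) mod 3; (1|3)=+1, (2|3)=-1; (−1)^{1·-1·1}·(+1)^-1·(-1)^1 = +1.
v=23: a=23^1·(≡8), b=23^1·(≡21) mod 23; (8|23)=+1, (21|23)=-1; (−1)^{1·1·11}·(+1)^1·(-1)^1 = +1.
v=17: a=17^2·(≡4), b=17^1·(≡16) mod 17; (4|17)=+1, (16|17)=+1; (−1)^{2·1·8}·(+1)^1·(+1)^2 = +1.
v=∞: -1311 < 0 and -22287 < 0  ⇒  (a,b)_∞ = -1.
v=19: a=19^1·(≡4), b=19^1·(≡7) mod 19; (4|19)=+1, (7|19)=+1; (−1)^{1·1·9}·(+1)^1·(+1)^1 = -1.
v=2: v_2(a)=0, v_2(b)=-2; units ≡ 1, 1 (mod 8); ε·ε+αω+βω = 0·0+0·0+-2·0 ≡ 0  ⇒  (a,b)_2 = +1.
v=7: a=7^2·(≡3), b=7^0·(≡1) mod 7; (3|7)=-1, (1|7)=+1; (−1)^{2·0·3}·(-1)^0·(+1)^2 = +1.
(-1311, -22287 / ℚ) ramifies at {19, ∞}: a division algebra.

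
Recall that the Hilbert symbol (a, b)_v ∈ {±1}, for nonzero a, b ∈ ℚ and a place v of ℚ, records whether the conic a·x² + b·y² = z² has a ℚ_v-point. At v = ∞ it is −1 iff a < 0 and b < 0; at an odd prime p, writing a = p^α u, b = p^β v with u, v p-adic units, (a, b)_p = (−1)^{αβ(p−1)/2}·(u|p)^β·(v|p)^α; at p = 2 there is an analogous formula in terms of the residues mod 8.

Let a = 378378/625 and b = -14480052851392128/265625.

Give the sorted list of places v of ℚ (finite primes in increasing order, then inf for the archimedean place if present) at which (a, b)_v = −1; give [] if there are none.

Mod squares: a ≡ 858, b ≡ -14586. Check v ∈ {∞, 2, 3, 5, 7, 11, 13, 17, 19}.
v=13: a=13^1·(≡12), b=13^3·(≡4) mod 13; (12|13)=+1, (4|13)=+1; (−1)^{1·3·6}·(+1)^3·(+1)^1 = +1.
v=7: a=7^2·(≡4), b=7^2·(≡1) mod 7; (4|7)=+1, (1|7)=+1; (−1)^{2·2·3}·(+1)^2·(+1)^2 = +1.
v=∞: 858 > 0 and -14586 < 0  ⇒  (a,b)_∞ = +1.
v=17: a=17^0·(≡2), b=17^-1·(≡15) mod 17; (2|17)=+1, (15|17)=+1; (−1)^{0·-1·8}·(+1)^-1·(+1)^0 = +1.
v=11: a=11^1·(≡5), b=11^3·(≡3) mod 11; (5|11)=+1, (3|11)=+1; (−1)^{1·3·5}·(+1)^3·(+1)^1 = -1.
v=2: v_2(a)=1, v_2(b)=7; units ≡ 5, 3 (mod 8); ε·ε+αω+βω = 0·1+1·1+7·1 ≡ 0  ⇒  (a,b)_2 = +1.
v=3: a=3^3·(≡1), b=3^7·(≡1) mod 3; (1|3)=+1, (1|3)=+1; (−1)^{3·7·1}·(+1)^7·(+1)^3 = -1.
v=5: a=5^-4·(≡3), b=5^-6·(≡1) mod 5; (3|5)=-1, (1|5)=+1; (−1)^{-4·-6·2}·(-1)^-6·(+1)^-4 = +1.
v=19: a=19^0·(≡13), b=19^2·(≡17) mod 19; (13|19)=-1, (17|19)=+1; (−1)^{0·2·9}·(-1)^2·(+1)^0 = +1.
Ram(858, -14586) = {3, 11}; no ℚ_3-point on the conic.

[3, 11]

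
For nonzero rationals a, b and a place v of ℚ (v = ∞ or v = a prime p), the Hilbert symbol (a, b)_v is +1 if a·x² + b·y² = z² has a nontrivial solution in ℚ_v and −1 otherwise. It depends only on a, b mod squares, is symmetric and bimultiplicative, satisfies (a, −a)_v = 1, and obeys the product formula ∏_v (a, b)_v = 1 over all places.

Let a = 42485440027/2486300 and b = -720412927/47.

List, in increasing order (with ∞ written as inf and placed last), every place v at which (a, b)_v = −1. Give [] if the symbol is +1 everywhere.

(a, b) ≡ (2021, -18312281) mod (ℚ^×)²; places V = {2, 5, 13, 17, 23, 41, 43, 47, ∞}.
(a,b)_5: α=-2, u≡1; β=0, v≡4 (mod 5); (1|5)=+1, (4|5)=+1; sign (−1)^0·+1^0·+1^-2 = +1.
(a,b)_47: α=-1, u≡31; β=-1, v≡18 (mod 47); (31|47)=-1, (18|47)=+1; sign (−1)^1·-1^-1·+1^-1 = +1.
(a,b)_41: α=0, u≡12; β=1, v≡6 (mod 41); (12|41)=-1, (6|41)=-1; sign (−1)^0·-1^1·-1^0 = -1.
(a,b)_∞: sgn(2021)=+, sgn(-18312281)=−, so +1.
(a,b)_23: α=-2, u≡22; β=0, v≡19 (mod 23); (22|23)=-1, (19|23)=-1; sign (−1)^0·-1^0·-1^-2 = +1.
(a,b)_13: α=0, u≡11; β=1, v≡1 (mod 13); (11|13)=-1, (1|13)=+1; sign (−1)^0·-1^1·+1^0 = -1.
(a,b)_2: α=-2, β=0; u≡5, v≡7 (mod 8); ε(u)ε(v)=0·1, αω(v)=-2·0, βω(u)=0·1; sum ≡ 0  ⇒  +1.
(a,b)_43: α=5, u≡4; β=3, v≡3 (mod 43); (4|43)=+1, (3|43)=-1; sign (−1)^1·+1^3·-1^5 = +1.
(a,b)_17: α=2, u≡9; β=1, v≡14 (mod 17); (9|17)=+1, (14|17)=-1; sign (−1)^0·+1^1·-1^2 = +1.
|Ram(2021, -18312281)| = 2, even; anisotropic at {13, 41}.

[13, 41]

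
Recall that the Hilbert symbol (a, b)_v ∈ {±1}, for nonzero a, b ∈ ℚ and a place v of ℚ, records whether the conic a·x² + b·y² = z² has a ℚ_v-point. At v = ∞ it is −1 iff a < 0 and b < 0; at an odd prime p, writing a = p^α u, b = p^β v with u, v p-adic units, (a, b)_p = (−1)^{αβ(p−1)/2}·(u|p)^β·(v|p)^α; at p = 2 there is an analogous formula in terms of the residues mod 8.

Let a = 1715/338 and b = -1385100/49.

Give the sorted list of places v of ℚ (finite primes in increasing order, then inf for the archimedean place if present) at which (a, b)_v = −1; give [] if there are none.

Mod squares: a ≡ 70, b ≡ -19. Check v ∈ {∞, 2, 3, 5, 7, 13, 19}.
v=7: a=7^3·(≡6), b=7^-2·(≡4) mod 7; (6|7)=-1, (4|7)=+1; (−1)^{3·-2·3}·(-1)^-2·(+1)^3 = +1.
v=2: v_2(a)=-1, v_2(b)=2; units ≡ 3, 5 (mod 8); ε·ε+αω+βω = 1·0+-1·1+2·1 ≡ 1  ⇒  (a,b)_2 = -1.
v=5: a=5^1·(≡1), b=5^2·(≡4) mod 5; (1|5)=+1, (4|5)=+1; (−1)^{1·2·2}·(+1)^2·(+1)^1 = +1.
v=19: a=19^0·(≡13), b=19^1·(≡2) mod 19; (13|19)=-1, (2|19)=-1; (−1)^{0·1·9}·(-1)^1·(-1)^0 = -1.
v=3: a=3^0·(≡1), b=3^6·(≡2) mod 3; (1|3)=+1, (2|3)=-1; (−1)^{0·6·1}·(+1)^6·(-1)^0 = +1.
v=13: a=13^-2·(≡6), b=13^0·(≡5) mod 13; (6|13)=-1, (5|13)=-1; (−1)^{-2·0·6}·(-1)^0·(-1)^-2 = +1.
v=∞: 70 > 0 and -19 < 0  ⇒  (a,b)_∞ = +1.
|Ram(70, -19)| = 2, even; anisotropic at {2, 19}.

[2, 19]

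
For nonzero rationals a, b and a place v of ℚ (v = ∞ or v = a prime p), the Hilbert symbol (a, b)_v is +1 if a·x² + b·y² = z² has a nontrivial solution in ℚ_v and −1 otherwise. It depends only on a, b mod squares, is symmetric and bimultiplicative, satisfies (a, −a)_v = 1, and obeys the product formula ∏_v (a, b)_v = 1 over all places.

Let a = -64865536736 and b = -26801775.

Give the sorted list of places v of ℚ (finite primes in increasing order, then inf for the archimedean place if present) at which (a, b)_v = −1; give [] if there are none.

[7, 11, 17, inf]

(a, b) ≡ (-14, -2431) mod (ℚ^×)²; places V = {2, 3, 5, 7, 11, 13, 17, ∞}.
(a,b)_5: α=0, u≡4; β=2, v≡4 (mod 5); (4|5)=+1, (4|5)=+1; sign (−1)^0·+1^2·+1^0 = +1.
(a,b)_2: α=5, β=0; u≡1, v≡1 (mod 8); ε(u)ε(v)=0·0, αω(v)=5·0, βω(u)=0·0; sum ≡ 0  ⇒  +1.
(a,b)_17: α=2, u≡5; β=1, v≡5 (mod 17); (5|17)=-1, (5|17)=-1; sign (−1)^0·-1^1·-1^2 = -1.
(a,b)_11: α=2, u≡2; β=1, v≡8 (mod 11); (2|11)=-1, (8|11)=-1; sign (−1)^0·-1^1·-1^2 = -1.
(a,b)_7: α=3, u≡5; β=2, v≡5 (mod 7); (5|7)=-1, (5|7)=-1; sign (−1)^0·-1^2·-1^3 = -1.
(a,b)_3: α=0, u≡1; β=2, v≡2 (mod 3); (1|3)=+1, (2|3)=-1; sign (−1)^0·+1^2·-1^0 = +1.
(a,b)_∞: sgn(-14)=−, sgn(-2431)=−, so -1.
(a,b)_13: α=2, u≡4; β=1, v≡8 (mod 13); (4|13)=+1, (8|13)=-1; sign (−1)^0·+1^1·-1^2 = +1.
Ram(-14, -2431) = {7, 11, 17, ∞}; no ℚ_7-point on the conic.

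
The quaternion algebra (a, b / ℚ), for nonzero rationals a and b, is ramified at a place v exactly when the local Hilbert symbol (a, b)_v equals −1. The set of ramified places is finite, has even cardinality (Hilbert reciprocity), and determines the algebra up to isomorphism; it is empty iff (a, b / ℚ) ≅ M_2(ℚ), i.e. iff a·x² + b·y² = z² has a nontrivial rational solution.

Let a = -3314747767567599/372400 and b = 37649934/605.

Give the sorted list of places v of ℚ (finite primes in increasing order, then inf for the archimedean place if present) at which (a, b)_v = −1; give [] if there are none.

(a, b) ≡ (-1239389, 5270) mod (ℚ^×)²; places V = {2, 3, 5, 7, 11, 17, 19, 23, 31, 37, 41, 43, ∞}.
(a,b)_5: α=-2, u≡1; β=-1, v≡4 (mod 5); (1|5)=+1, (4|5)=+1; sign (−1)^0·+1^-1·+1^-2 = +1.
(a,b)_2: α=-4, β=1; u≡3, v≡3 (mod 8); ε(u)ε(v)=1·1, αω(v)=-4·1, βω(u)=1·1; sum ≡ 0  ⇒  +1.
(a,b)_43: α=1, u≡33; β=0, v≡41 (mod 43); (33|43)=-1, (41|43)=+1; sign (−1)^0·-1^0·+1^1 = +1.
(a,b)_7: α=-2, u≡3; β=2, v≡6 (mod 7); (3|7)=-1, (6|7)=-1; sign (−1)^0·-1^2·-1^-2 = +1.
(a,b)_17: α=0, u≡9; β=1, v≡1 (mod 17); (9|17)=+1, (1|17)=+1; sign (−1)^0·+1^1·+1^0 = +1.
(a,b)_37: α=1, u≡16; β=0, v≡25 (mod 37); (16|37)=+1, (25|37)=+1; sign (−1)^0·+1^0·+1^1 = +1.
(a,b)_41: α=1, u≡29; β=0, v≡12 (mod 41); (29|41)=-1, (12|41)=-1; sign (−1)^0·-1^0·-1^1 = -1.
(a,b)_31: α=0, u≡3; β=1, v≡23 (mod 31); (3|31)=-1, (23|31)=-1; sign (−1)^0·-1^1·-1^0 = -1.
(a,b)_∞: sgn(-1239389)=−, sgn(5270)=+, so +1.
(a,b)_19: α=-1, u≡15; β=0, v≡16 (mod 19); (15|19)=-1, (16|19)=+1; sign (−1)^0·-1^0·+1^-1 = +1.
(a,b)_3: α=8, u≡1; β=6, v≡2 (mod 3); (1|3)=+1, (2|3)=-1; sign (−1)^0·+1^6·-1^8 = +1.
(a,b)_23: α=2, u≡6; β=0, v≡12 (mod 23); (6|23)=+1, (12|23)=+1; sign (−1)^0·+1^0·+1^2 = +1.
(a,b)_11: α=4, u≡1; β=-2, v≡5 (mod 11); (1|11)=+1, (5|11)=+1; sign (−1)^0·+1^-2·+1^4 = +1.
Ram(-1239389, 5270) = {31, 41}; no ℚ_31-point on the conic.

[31, 41]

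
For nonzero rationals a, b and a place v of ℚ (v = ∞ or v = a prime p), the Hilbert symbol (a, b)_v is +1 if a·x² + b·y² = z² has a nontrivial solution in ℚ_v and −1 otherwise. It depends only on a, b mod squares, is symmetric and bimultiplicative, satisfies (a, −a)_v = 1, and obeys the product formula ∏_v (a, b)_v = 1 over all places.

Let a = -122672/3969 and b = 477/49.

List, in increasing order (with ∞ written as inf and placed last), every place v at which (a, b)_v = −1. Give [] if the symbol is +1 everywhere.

[41, 53]

(a, b) ≡ (-7667, 53) mod (ℚ^×)²; places V = {2, 3, 7, 11, 17, 41, 53, ∞}.
(a,b)_41: α=1, u≡5; β=0, v≡34 (mod 41); (5|41)=+1, (34|41)=-1; sign (−1)^0·+1^0·-1^1 = -1.
(a,b)_7: α=-2, u≡6; β=-2, v≡1 (mod 7); (6|7)=-1, (1|7)=+1; sign (−1)^0·-1^-2·+1^-2 = +1.
(a,b)_∞: sgn(-7667)=−, sgn(53)=+, so +1.
(a,b)_53: α=0, u≡5; β=1, v≡11 (mod 53); (5|53)=-1, (11|53)=+1; sign (−1)^0·-1^1·+1^0 = -1.
(a,b)_17: α=1, u≡16; β=0, v≡8 (mod 17); (16|17)=+1, (8|17)=+1; sign (−1)^0·+1^0·+1^1 = +1.
(a,b)_2: α=4, β=0; u≡5, v≡5 (mod 8); ε(u)ε(v)=0·0, αω(v)=4·1, βω(u)=0·1; sum ≡ 0  ⇒  +1.
(a,b)_11: α=1, u≡10; β=0, v≡3 (mod 11); (10|11)=-1, (3|11)=+1; sign (−1)^0·-1^0·+1^1 = +1.
(a,b)_3: α=-4, u≡1; β=2, v≡2 (mod 3); (1|3)=+1, (2|3)=-1; sign (−1)^0·+1^2·-1^-4 = +1.
Ram(-7667, 53) = {41, 53}; no ℚ_41-point on the conic.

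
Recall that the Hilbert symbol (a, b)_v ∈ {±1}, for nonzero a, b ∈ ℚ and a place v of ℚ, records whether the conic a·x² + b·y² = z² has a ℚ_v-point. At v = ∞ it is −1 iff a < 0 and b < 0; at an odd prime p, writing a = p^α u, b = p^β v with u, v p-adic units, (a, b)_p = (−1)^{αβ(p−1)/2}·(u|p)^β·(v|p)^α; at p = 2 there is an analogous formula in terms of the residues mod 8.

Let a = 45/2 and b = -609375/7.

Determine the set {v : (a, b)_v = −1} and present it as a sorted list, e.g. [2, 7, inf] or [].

[5, 7]

(a, b) ≡ (10, -273) mod (ℚ^×)²; places V = {2, 3, 5, 7, 13, ∞}.
(a,b)_13: α=0, u≡3; β=1, v≡6 (mod 13); (3|13)=+1, (6|13)=-1; sign (−1)^0·+1^1·-1^0 = +1.
(a,b)_7: α=0, u≡5; β=-1, v≡3 (mod 7); (5|7)=-1, (3|7)=-1; sign (−1)^0·-1^-1·-1^0 = -1.
(a,b)_3: α=2, u≡1; β=1, v≡2 (mod 3); (1|3)=+1, (2|3)=-1; sign (−1)^0·+1^1·-1^2 = +1.
(a,b)_5: α=1, u≡2; β=6, v≡3 (mod 5); (2|5)=-1, (3|5)=-1; sign (−1)^0·-1^6·-1^1 = -1.
(a,b)_∞: sgn(10)=+, sgn(-273)=−, so +1.
(a,b)_2: α=-1, β=0; u≡5, v≡7 (mod 8); ε(u)ε(v)=0·1, αω(v)=-1·0, βω(u)=0·1; sum ≡ 0  ⇒  +1.
(10, -273 / ℚ) ramifies at {5, 7}: a division algebra.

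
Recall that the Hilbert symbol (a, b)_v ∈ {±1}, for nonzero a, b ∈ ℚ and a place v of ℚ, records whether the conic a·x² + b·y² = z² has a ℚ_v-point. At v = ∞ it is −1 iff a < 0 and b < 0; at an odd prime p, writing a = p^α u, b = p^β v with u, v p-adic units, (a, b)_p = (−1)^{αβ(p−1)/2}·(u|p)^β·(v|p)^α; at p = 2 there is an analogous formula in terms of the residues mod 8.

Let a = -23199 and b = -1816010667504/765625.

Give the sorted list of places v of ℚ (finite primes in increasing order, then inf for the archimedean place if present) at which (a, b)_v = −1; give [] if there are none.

Mod squares: a ≡ -23199, b ≡ -111. Check v ∈ {∞, 2, 3, 5, 7, 11, 17, 19, 37}.
v=5: a=5^0·(≡1), b=5^-6·(≡4) mod 5; (1|5)=+1, (4|5)=+1; (−1)^{0·-6·2}·(+1)^-6·(+1)^0 = +1.
v=7: a=7^0·(≡6), b=7^-2·(≡2) mod 7; (6|7)=-1, (2|7)=+1; (−1)^{0·-2·3}·(-1)^-2·(+1)^0 = +1.
v=2: v_2(a)=0, v_2(b)=4; units ≡ 1, 1 (mod 8); ε·ε+αω+βω = 0·0+0·0+4·0 ≡ 0  ⇒  (a,b)_2 = +1.
v=3: a=3^1·(≡1), b=3^5·(≡2) mod 3; (1|3)=+1, (2|3)=-1; (−1)^{1·5·1}·(+1)^5·(-1)^1 = +1.
v=37: a=37^1·(≡2), b=37^1·(≡21) mod 37; (2|37)=-1, (21|37)=+1; (−1)^{1·1·18}·(-1)^1·(+1)^1 = -1.
v=∞: -23199 < 0 and -111 < 0  ⇒  (a,b)_∞ = -1.
v=19: a=19^1·(≡14), b=19^2·(≡13) mod 19; (14|19)=-1, (13|19)=-1; (−1)^{1·2·9}·(-1)^2·(-1)^1 = -1.
v=11: a=11^1·(≡3), b=11^2·(≡7) mod 11; (3|11)=+1, (7|11)=-1; (−1)^{1·2·5}·(+1)^2·(-1)^1 = -1.
v=17: a=17^0·(≡6), b=17^2·(≡4) mod 17; (6|17)=-1, (4|17)=+1; (−1)^{0·2·8}·(-1)^2·(+1)^0 = +1.
|Ram(-23199, -111)| = 4, even; anisotropic at {11, 19, 37, ∞}.

[11, 19, 37, inf]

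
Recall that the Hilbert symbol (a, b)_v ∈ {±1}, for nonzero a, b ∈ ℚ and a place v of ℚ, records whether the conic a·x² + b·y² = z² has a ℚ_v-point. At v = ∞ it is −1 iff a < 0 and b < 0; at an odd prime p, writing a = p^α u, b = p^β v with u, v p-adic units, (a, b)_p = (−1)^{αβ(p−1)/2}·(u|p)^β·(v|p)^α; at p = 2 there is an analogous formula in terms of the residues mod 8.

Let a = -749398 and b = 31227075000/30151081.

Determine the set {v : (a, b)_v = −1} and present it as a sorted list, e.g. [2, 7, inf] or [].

Mod squares: a ≡ -749398, b ≡ 11470. Check v ∈ {∞, 2, 3, 5, 11, 13, 17, 19, 31, 37, 41}.
v=19: a=19^1·(≡2), b=19^-2·(≡18) mod 19; (2|19)=-1, (18|19)=-1; (−1)^{1·-2·9}·(-1)^-2·(-1)^1 = -1.
v=11: a=11^0·(≡10), b=11^2·(≡10) mod 11; (10|11)=-1, (10|11)=-1; (−1)^{0·2·5}·(-1)^2·(-1)^0 = +1.
v=31: a=31^0·(≡27), b=31^1·(≡21) mod 31; (27|31)=-1, (21|31)=-1; (−1)^{0·1·15}·(-1)^1·(-1)^0 = -1.
v=41: a=41^1·(≡8), b=41^0·(≡21) mod 41; (8|41)=+1, (21|41)=+1; (−1)^{1·0·20}·(+1)^0·(+1)^1 = +1.
v=3: a=3^0·(≡2), b=3^2·(≡1) mod 3; (2|3)=-1, (1|3)=+1; (−1)^{0·2·1}·(-1)^2·(+1)^0 = +1.
v=13: a=13^1·(≡9), b=13^0·(≡9) mod 13; (9|13)=+1, (9|13)=+1; (−1)^{1·0·6}·(+1)^0·(+1)^1 = +1.
v=17: a=17^0·(≡13), b=17^-4·(≡3) mod 17; (13|17)=+1, (3|17)=-1; (−1)^{0·-4·8}·(+1)^-4·(-1)^0 = +1.
v=2: v_2(a)=1, v_2(b)=3; units ≡ 5, 7 (mod 8); ε·ε+αω+βω = 0·1+1·0+3·1 ≡ 1  ⇒  (a,b)_2 = -1.
v=5: a=5^0·(≡2), b=5^5·(≡4) mod 5; (2|5)=-1, (4|5)=+1; (−1)^{0·5·2}·(-1)^5·(+1)^0 = -1.
v=∞: -749398 < 0 and 11470 > 0  ⇒  (a,b)_∞ = +1.
v=37: a=37^1·(≡22), b=37^1·(≡14) mod 37; (22|37)=-1, (14|37)=-1; (−1)^{1·1·18}·(-1)^1·(-1)^1 = +1.
|Ram(-749398, 11470)| = 4, even; anisotropic at {2, 5, 19, 31}.

[2, 5, 19, 31]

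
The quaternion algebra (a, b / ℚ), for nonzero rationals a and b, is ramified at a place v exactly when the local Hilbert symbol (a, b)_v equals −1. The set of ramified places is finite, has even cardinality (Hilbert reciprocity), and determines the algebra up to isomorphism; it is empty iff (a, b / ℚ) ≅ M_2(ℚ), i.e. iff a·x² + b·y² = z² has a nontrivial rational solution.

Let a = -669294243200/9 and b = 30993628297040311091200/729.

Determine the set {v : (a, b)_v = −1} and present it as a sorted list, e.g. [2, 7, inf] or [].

(a, b) ≡ (-305558, 37) mod (ℚ^×)²; places V = {2, 3, 5, 11, 17, 19, 37, 43, ∞}.
(a,b)_17: α=1, u≡7; β=2, v≡12 (mod 17); (7|17)=-1, (12|17)=-1; sign (−1)^0·-1^2·-1^1 = -1.
(a,b)_2: α=7, β=20; u≡5, v≡5 (mod 8); ε(u)ε(v)=0·0, αω(v)=7·1, βω(u)=20·1; sum ≡ 1  ⇒  -1.
(a,b)_37: α=2, u≡25; β=3, v≡1 (mod 37); (25|37)=+1, (1|37)=+1; sign (−1)^0·+1^3·+1^2 = +1.
(a,b)_43: α=1, u≡34; β=2, v≡34 (mod 43); (34|43)=-1, (34|43)=-1; sign (−1)^0·-1^2·-1^1 = -1.
(a,b)_19: α=1, u≡7; β=2, v≡13 (mod 19); (7|19)=+1, (13|19)=-1; sign (−1)^0·+1^2·-1^1 = -1.
(a,b)_11: α=1, u≡10; β=2, v≡1 (mod 11); (10|11)=-1, (1|11)=+1; sign (−1)^0·-1^2·+1^1 = +1.
(a,b)_∞: sgn(-305558)=−, sgn(37)=+, so +1.
(a,b)_5: α=2, u≡3; β=2, v≡2 (mod 5); (3|5)=-1, (2|5)=-1; sign (−1)^0·-1^2·-1^2 = +1.
(a,b)_3: α=-2, u≡1; β=-6, v≡1 (mod 3); (1|3)=+1, (1|3)=+1; sign (−1)^0·+1^-6·+1^-2 = +1.
Ram(-305558, 37) = {2, 17, 19, 43}; no ℚ_2-point on the conic.

[2, 17, 19, 43]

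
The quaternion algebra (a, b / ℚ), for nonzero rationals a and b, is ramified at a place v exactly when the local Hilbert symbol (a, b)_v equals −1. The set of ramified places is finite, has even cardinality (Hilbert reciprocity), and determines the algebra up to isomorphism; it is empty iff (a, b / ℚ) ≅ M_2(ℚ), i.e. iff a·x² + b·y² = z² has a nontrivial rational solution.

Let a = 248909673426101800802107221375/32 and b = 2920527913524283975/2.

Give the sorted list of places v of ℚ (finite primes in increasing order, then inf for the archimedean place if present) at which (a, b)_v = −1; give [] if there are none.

[2, 5, 37, 47]

Mod squares: a ≡ 104241381310, b ≡ 3439742. Check v ∈ {∞, 2, 3, 5, 11, 13, 19, 23, 29, 37, 43, 47}.
v=19: a=19^3·(≡3), b=19^2·(≡11) mod 19; (3|19)=-1, (11|19)=+1; (−1)^{3·2·9}·(-1)^2·(+1)^3 = +1.
v=23: a=23^1·(≡20), b=23^1·(≡9) mod 23; (20|23)=-1, (9|23)=+1; (−1)^{1·1·11}·(-1)^1·(+1)^1 = +1.
v=13: a=13^2·(≡1), b=13^0·(≡8) mod 13; (1|13)=+1, (8|13)=-1; (−1)^{2·0·6}·(+1)^0·(-1)^2 = +1.
v=11: a=11^3·(≡1), b=11^2·(≡4) mod 11; (1|11)=+1, (4|11)=+1; (−1)^{3·2·5}·(+1)^2·(+1)^3 = +1.
v=47: a=47^1·(≡16), b=47^1·(≡27) mod 47; (16|47)=+1, (27|47)=+1; (−1)^{1·1·23}·(+1)^1·(+1)^1 = -1.
v=2: v_2(a)=-5, v_2(b)=-1; units ≡ 7, 7 (mod 8); ε·ε+αω+βω = 1·1+-5·0+-1·0 ≡ 1  ⇒  (a,b)_2 = -1.
v=29: a=29^3·(≡1), b=29^2·(≡25) mod 29; (1|29)=+1, (25|29)=+1; (−1)^{3·2·14}·(+1)^2·(+1)^3 = +1.
v=43: a=43^5·(≡26), b=43^3·(≡6) mod 43; (26|43)=-1, (6|43)=+1; (−1)^{5·3·21}·(-1)^3·(+1)^5 = +1.
v=3: a=3^2·(≡1), b=3^0·(≡2) mod 3; (1|3)=+1, (2|3)=-1; (−1)^{2·0·1}·(+1)^0·(-1)^2 = +1.
v=∞: 104241381310 > 0 and 3439742 > 0  ⇒  (a,b)_∞ = +1.
v=37: a=37^1·(≡11), b=37^1·(≡15) mod 37; (11|37)=+1, (15|37)=-1; (−1)^{1·1·18}·(+1)^1·(-1)^1 = -1.
v=5: a=5^3·(≡3), b=5^2·(≡2) mod 5; (3|5)=-1, (2|5)=-1; (−1)^{3·2·2}·(-1)^2·(-1)^3 = -1.
Ram(104241381310, 3439742) = {2, 5, 37, 47}; no ℚ_2-point on the conic.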